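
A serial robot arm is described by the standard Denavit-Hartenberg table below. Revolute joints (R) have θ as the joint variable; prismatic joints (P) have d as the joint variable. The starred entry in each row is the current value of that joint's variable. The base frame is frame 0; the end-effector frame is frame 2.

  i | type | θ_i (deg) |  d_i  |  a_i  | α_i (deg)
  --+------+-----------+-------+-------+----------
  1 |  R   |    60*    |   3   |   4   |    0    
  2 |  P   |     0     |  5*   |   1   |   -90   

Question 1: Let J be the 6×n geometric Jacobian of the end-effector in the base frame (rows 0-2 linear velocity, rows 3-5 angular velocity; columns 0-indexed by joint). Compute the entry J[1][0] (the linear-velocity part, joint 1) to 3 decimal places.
axis z_0 = ẑ; lever o_n−o_0 = (2.5000,4.3301,8.0000)
cross product → J_v[:, 0] = (-4.3301,2.5000,0.0000)
J_ω[:, 0] = z_0
entry J[1][0] = 2.5000

2.500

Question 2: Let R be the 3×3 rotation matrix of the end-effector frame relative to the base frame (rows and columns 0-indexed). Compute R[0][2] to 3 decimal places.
-0.866

End-effector z-axis (col 2 of R) = (-0.8660,0.5000,0.0000)
R[0][2] = -0.8660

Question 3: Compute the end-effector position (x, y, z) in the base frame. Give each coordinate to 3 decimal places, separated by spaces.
after link 1: o_1 = (2.0000, 3.4641, 3.0000)
after link 2: o_2 = (2.5000, 4.3301, 8.0000)

2.500 4.330 8.000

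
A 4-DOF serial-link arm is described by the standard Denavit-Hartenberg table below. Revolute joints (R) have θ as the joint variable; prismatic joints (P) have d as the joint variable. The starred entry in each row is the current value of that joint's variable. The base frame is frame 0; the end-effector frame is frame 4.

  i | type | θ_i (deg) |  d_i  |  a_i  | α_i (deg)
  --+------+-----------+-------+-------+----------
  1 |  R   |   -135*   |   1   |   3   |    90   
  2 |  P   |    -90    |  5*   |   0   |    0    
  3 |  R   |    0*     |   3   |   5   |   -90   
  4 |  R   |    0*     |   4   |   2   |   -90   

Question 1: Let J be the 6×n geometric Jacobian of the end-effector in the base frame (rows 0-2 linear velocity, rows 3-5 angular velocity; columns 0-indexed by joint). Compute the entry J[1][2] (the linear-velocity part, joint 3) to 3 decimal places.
-4.950

axis z_2 = (-0.7071,0.7071,0.0000); lever o_n−o_2 = (-4.9497,-0.7071,-7.0000)
cross product → J_v[:, 2] = (-4.9497,-4.9497,4.0000)
J_ω[:, 2] = z_2
entry J[1][2] = -4.9497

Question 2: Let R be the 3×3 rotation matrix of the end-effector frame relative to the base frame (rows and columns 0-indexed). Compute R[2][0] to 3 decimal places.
-1.000

End-effector x-axis (col 0 of R) = (-0.0000,-0.0000,-1.0000)
R[2][0] = -1.0000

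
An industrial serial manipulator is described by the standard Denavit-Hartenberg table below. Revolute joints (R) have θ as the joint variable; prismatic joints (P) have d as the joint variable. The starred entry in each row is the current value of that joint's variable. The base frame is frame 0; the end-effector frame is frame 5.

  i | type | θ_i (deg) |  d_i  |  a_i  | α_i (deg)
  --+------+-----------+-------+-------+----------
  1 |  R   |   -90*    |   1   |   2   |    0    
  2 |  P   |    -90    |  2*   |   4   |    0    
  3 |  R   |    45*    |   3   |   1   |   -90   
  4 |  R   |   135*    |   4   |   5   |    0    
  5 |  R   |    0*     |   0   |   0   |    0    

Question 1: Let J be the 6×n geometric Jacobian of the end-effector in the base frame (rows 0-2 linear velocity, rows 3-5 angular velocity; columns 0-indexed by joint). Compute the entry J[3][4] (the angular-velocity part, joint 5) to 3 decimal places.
0.707

axis z_4 = (0.7071,-0.7071,0.0000); lever o_n−o_4 = (0.0000,0.0000,0.0000)
cross product → J_v[:, 4] = (-0.0000,0.0000,0.0000)
J_ω[:, 4] = z_4
entry J[3][4] = 0.7071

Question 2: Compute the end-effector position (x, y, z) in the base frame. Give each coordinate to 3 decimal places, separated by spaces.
after link 1: o_1 = (0.0000, -2.0000, 1.0000)
after link 2: o_2 = (-4.0000, -2.0000, 3.0000)
after link 3: o_3 = (-4.7071, -2.7071, 6.0000)
after link 4: o_4 = (0.6213, -3.0355, 2.4645)
after link 5: o_5 = (0.6213, -3.0355, 2.4645)

0.621 -3.036 2.464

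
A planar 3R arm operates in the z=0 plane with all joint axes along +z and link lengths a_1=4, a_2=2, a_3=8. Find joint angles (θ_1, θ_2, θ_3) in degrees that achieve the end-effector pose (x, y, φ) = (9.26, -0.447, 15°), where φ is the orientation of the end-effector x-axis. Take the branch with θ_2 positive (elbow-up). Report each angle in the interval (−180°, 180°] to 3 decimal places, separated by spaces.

-87.344 134.997 -32.653

wrist centre = target − a_3·(cos φ, sin φ) = (1.5326, -2.5176)
cos θ_2 = (8.6869−4²−2²)/(2·4·2) = -0.7071; θ_2 = 134.9969° (elbow-up)
β = atan2(-2.5176,1.5326) = -58.6685°; ψ = atan2(1.4143,2.5859) = 28.6756°
θ_1 = β − ψ = -87.3441°
θ_3 = φ − θ_1 − θ_2 = -32.6527° (wrapped to (-180°,180°])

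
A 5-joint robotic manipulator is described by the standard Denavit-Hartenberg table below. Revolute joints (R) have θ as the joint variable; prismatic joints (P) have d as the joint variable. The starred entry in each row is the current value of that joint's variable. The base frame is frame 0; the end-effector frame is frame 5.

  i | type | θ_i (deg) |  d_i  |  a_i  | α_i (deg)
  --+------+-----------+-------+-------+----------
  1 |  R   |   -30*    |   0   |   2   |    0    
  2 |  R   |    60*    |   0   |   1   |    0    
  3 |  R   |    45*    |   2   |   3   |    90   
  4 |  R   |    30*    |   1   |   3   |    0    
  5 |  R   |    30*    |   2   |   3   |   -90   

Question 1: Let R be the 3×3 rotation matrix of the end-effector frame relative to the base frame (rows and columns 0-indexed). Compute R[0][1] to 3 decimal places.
End-effector y-axis (col 1 of R) = (-0.9659,0.2588,-0.0000)
R[0][1] = -0.9659

-0.966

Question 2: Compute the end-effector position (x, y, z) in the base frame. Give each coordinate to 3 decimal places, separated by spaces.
7.333 5.580 6.098

after link 1: o_1 = (1.7321, -1.0000, 0.0000)
after link 2: o_2 = (2.5981, -0.5000, 0.0000)
after link 3: o_3 = (3.3745, 2.3978, 2.0000)
after link 4: o_4 = (5.0129, 4.6485, 3.5000)
after link 5: o_5 = (7.3330, 5.5798, 6.0981)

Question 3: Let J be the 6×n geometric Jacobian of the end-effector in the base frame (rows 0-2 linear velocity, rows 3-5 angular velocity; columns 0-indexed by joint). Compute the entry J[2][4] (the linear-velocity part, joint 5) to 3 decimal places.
1.500

axis z_4 = (0.9659,-0.2588,0.0000); lever o_n−o_4 = (2.3201,0.9313,2.5981)
cross product → J_v[:, 4] = (-0.6724,-2.5095,1.5000)
J_ω[:, 4] = z_4
entry J[2][4] = 1.5000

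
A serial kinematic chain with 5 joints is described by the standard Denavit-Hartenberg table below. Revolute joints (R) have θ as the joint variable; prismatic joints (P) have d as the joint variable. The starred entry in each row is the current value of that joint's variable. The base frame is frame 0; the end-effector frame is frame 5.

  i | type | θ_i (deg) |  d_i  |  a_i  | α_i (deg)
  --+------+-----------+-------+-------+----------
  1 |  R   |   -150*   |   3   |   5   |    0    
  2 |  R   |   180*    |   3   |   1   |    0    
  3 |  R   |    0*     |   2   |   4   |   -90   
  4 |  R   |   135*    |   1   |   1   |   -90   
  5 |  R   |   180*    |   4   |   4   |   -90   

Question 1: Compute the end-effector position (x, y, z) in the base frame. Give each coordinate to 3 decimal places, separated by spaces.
-1.112 0.512 12.950

after link 1: o_1 = (-4.3301, -2.5000, 3.0000)
after link 2: o_2 = (-3.4641, -2.0000, 6.0000)
after link 3: o_3 = (0.0000, -0.0000, 8.0000)
after link 4: o_4 = (-1.1124, 0.5125, 7.2929)
after link 5: o_5 = (-1.1124, 0.5125, 12.9497)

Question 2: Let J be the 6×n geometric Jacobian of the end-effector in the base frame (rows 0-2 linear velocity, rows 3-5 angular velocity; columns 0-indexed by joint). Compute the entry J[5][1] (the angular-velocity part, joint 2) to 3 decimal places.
axis z_1 = (0.0000,0.0000,1.0000); lever o_n−o_1 = (3.2178,3.0125,9.9497)
cross product → J_v[:, 1] = (-3.0125,3.2178,0.0000)
J_ω[:, 1] = z_1
entry J[5][1] = 1.0000

1.000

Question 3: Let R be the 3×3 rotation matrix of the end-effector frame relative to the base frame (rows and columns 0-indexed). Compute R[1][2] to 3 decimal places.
0.866

End-effector z-axis (col 2 of R) = (-0.5000,0.8660,0.0000)
R[1][2] = 0.8660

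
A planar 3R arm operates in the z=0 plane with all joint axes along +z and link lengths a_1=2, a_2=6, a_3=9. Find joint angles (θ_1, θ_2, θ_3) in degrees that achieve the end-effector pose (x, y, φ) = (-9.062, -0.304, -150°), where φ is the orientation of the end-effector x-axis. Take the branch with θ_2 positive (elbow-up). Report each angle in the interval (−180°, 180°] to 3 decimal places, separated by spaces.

wrist centre = target − a_3·(cos φ, sin φ) = (-1.2678, 4.1960)
cos θ_2 = (19.2137−2²−6²)/(2·2·6) = -0.8661; θ_2 = 150.0083° (elbow-up)
β = atan2(4.1960,-1.2678) = 106.8116°; ψ = atan2(2.9993,-3.1966) = 136.8242°
θ_1 = β − ψ = -30.0127°
θ_3 = φ − θ_1 − θ_2 = 90.0044° (wrapped to (-180°,180°])

-30.013 150.008 90.004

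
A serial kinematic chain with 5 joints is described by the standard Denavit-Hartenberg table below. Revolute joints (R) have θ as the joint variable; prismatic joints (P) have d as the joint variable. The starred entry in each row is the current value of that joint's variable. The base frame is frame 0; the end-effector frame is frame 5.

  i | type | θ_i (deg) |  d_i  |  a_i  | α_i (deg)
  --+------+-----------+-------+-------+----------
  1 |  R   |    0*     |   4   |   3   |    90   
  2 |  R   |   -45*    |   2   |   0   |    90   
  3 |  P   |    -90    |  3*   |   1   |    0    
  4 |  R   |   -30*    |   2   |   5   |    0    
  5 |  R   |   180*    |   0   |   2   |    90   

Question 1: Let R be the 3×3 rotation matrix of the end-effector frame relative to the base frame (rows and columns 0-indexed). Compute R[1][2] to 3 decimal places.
End-effector z-axis (col 2 of R) = (0.6124,0.5000,-0.6124)
R[1][2] = 0.5000

0.500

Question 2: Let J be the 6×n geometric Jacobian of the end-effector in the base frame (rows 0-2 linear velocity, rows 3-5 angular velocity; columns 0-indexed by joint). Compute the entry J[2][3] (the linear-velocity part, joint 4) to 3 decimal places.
axis z_3 = (-0.7071,-0.0000,-0.7071); lever o_n−o_3 = (-2.4749,2.5981,-0.3536)
cross product → J_v[:, 3] = (1.8371,1.5000,-1.8371)
J_ω[:, 3] = z_3
entry J[2][3] = -1.8371

-1.837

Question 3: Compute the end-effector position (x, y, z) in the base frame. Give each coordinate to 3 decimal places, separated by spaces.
after link 1: o_1 = (3.0000, 0.0000, 4.0000)
after link 2: o_2 = (3.0000, -2.0000, 4.0000)
after link 3: o_3 = (0.8787, -1.0000, 1.8787)
after link 4: o_4 = (-2.3033, 3.3301, 2.2322)
after link 5: o_5 = (-1.5962, 1.5981, 1.5251)

-1.596 1.598 1.525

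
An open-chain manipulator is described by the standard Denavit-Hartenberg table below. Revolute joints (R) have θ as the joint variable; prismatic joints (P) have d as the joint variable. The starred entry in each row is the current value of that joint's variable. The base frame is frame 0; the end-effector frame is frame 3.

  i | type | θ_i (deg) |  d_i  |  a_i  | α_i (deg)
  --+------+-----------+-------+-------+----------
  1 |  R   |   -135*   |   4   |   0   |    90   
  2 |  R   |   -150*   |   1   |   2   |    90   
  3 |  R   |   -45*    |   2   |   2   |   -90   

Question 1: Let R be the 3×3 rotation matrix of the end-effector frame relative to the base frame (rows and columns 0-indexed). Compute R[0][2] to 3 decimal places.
-0.067

End-effector z-axis (col 2 of R) = (-0.0670,0.9330,-0.3536)
R[0][2] = -0.0670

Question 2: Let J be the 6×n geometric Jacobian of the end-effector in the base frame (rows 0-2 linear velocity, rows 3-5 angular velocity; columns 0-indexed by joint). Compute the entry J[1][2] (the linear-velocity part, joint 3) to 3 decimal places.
1.866

axis z_2 = (0.3536,0.3536,0.8660); lever o_n−o_2 = (2.5731,0.5731,1.0249)
cross product → J_v[:, 2] = (-0.1340,1.8660,-0.7071)
J_ω[:, 2] = z_2
entry J[1][2] = 1.8660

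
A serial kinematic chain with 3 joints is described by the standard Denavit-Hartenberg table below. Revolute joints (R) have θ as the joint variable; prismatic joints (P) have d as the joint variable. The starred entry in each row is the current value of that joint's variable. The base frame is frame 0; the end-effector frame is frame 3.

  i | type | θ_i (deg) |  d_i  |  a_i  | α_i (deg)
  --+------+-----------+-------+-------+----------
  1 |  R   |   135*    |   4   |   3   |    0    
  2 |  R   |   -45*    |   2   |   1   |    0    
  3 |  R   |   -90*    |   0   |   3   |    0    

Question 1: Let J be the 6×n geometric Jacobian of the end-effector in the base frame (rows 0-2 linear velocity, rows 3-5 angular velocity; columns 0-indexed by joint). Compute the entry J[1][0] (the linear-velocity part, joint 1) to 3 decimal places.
0.879

axis z_0 = ẑ; lever o_n−o_0 = (0.8787,3.1213,6.0000)
cross product → J_v[:, 0] = (-3.1213,0.8787,0.0000)
J_ω[:, 0] = z_0
entry J[1][0] = 0.8787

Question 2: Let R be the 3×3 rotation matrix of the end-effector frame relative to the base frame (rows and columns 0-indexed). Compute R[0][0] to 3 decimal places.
1.000

End-effector x-axis (col 0 of R) = (1.0000,0.0000,0.0000)
R[0][0] = 1.0000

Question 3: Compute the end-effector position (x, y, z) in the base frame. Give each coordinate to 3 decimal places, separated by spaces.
after link 1: o_1 = (-2.1213, 2.1213, 4.0000)
after link 2: o_2 = (-2.1213, 3.1213, 6.0000)
after link 3: o_3 = (0.8787, 3.1213, 6.0000)

0.879 3.121 6.000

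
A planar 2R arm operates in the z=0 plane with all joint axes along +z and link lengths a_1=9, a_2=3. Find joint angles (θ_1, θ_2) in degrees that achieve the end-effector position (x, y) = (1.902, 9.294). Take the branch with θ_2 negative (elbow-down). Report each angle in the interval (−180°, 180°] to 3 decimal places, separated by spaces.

96.870 -90.004

cos θ_2 = (89.9960−9²−3²)/(2·9·3) = -0.0001; θ_2 = -90.0042° (elbow-down)
β = atan2(9.2940,1.9020) = 78.4342°; ψ = atan2(-3.0000,8.9998) = -18.4354°
θ_1 = β − ψ = 96.8696°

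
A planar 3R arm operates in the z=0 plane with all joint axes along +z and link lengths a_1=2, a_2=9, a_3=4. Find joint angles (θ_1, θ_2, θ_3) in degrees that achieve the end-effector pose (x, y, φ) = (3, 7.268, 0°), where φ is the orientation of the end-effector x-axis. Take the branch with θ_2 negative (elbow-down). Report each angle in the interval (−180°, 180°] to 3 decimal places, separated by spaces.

wrist centre = target − a_3·(cos φ, sin φ) = (-1.0000, 7.2680)
cos θ_2 = (53.8238−2²−9²)/(2·2·9) = -0.8660; θ_2 = -149.9976° (elbow-down)
β = atan2(7.2680,-1.0000) = 97.8341°; ψ = atan2(-4.5003,-5.7940) = -142.1630°
θ_1 = β − ψ = 239.9971°
θ_3 = φ − θ_1 − θ_2 = -89.9994° (wrapped to (-180°,180°])

-120.003 -149.998 -89.999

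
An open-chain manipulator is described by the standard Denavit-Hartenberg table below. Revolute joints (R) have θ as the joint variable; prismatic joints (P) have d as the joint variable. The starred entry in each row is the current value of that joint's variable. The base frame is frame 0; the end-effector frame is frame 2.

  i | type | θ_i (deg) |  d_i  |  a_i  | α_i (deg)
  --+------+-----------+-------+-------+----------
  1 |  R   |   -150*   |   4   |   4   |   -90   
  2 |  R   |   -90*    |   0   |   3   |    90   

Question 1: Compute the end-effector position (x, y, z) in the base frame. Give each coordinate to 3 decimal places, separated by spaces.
-3.464 -2.000 7.000

after link 1: o_1 = (-3.4641, -2.0000, 4.0000)
after link 2: o_2 = (-3.4641, -2.0000, 7.0000)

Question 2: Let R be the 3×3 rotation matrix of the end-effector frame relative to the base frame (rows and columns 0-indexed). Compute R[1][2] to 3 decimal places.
0.500

End-effector z-axis (col 2 of R) = (0.8660,0.5000,0.0000)
R[1][2] = 0.5000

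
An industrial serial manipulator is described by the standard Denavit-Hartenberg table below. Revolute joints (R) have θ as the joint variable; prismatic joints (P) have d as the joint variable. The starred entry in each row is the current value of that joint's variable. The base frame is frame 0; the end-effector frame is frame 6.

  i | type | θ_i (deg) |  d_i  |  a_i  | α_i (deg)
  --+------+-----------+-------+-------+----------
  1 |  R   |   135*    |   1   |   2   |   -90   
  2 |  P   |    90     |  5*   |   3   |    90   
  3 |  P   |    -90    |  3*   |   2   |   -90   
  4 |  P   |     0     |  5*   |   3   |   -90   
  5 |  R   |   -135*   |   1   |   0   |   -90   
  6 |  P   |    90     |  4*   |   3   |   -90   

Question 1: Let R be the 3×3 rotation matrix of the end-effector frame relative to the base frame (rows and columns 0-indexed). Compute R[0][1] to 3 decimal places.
End-effector y-axis (col 1 of R) = (-0.5000,-0.5000,0.7071)
R[0][1] = -0.5000

-0.500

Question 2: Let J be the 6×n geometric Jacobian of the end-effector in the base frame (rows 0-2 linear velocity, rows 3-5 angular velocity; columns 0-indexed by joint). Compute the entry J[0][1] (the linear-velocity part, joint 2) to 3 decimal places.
-0.707

prismatic axis z_1 = (-0.7071,-0.7071,0.0000)
J_v[:, 1] = z_1; J_ω[:, 1] = (0,0,0)
entry J[0][1] = -0.7071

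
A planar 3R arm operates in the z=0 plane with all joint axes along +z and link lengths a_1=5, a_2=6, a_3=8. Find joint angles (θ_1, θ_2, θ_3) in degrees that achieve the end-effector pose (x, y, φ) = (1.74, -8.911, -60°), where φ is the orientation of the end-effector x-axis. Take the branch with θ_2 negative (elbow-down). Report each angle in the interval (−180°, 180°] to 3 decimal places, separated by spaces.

-44.998 -149.999 134.997

wrist centre = target − a_3·(cos φ, sin φ) = (-2.2600, -1.9828)
cos θ_2 = (9.0391−5²−6²)/(2·5·6) = -0.8660; θ_2 = -149.9988° (elbow-down)
β = atan2(-1.9828,-2.2600) = -138.7381°; ψ = atan2(-3.0001,-0.1961) = -93.7396°
θ_1 = β − ψ = -44.9985°
θ_3 = φ − θ_1 − θ_2 = 134.9973° (wrapped to (-180°,180°])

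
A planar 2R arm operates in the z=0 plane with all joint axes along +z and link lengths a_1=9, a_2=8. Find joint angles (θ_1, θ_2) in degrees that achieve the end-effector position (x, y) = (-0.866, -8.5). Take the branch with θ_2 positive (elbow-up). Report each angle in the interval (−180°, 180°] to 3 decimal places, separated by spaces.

cos θ_2 = (73.0000−9²−8²)/(2·9·8) = -0.5000; θ_2 = 120.0000° (elbow-up)
β = atan2(-8.5000,-0.8660) = -95.8174°; ψ = atan2(6.9282,5.0000) = 54.1825°
θ_1 = β − ψ = -149.9998°

-150.000 120.000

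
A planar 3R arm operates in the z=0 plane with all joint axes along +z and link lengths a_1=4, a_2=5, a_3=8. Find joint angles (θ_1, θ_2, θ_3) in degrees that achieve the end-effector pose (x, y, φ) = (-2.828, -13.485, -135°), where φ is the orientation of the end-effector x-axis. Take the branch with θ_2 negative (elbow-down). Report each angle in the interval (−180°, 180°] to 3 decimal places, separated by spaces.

-44.994 -45.004 -45.002

wrist centre = target − a_3·(cos φ, sin φ) = (2.8289, -7.8281)
cos θ_2 = (69.2823−4²−5²)/(2·4·5) = 0.7071; θ_2 = -45.0040° (elbow-down)
β = atan2(-7.8281,2.8289) = -70.1317°; ψ = atan2(-3.5358,7.5353) = -25.1374°
θ_1 = β − ψ = -44.9943°
θ_3 = φ − θ_1 − θ_2 = -45.0017° (wrapped to (-180°,180°])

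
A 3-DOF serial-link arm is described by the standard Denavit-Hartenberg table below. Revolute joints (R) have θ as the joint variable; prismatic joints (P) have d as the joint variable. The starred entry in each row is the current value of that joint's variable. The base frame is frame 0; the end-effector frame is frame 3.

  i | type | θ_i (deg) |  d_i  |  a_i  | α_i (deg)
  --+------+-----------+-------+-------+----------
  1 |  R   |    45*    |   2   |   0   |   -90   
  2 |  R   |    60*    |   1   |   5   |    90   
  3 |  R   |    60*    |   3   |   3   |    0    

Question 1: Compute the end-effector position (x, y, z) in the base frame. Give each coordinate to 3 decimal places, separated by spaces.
after link 1: o_1 = (0.0000, 0.0000, 2.0000)
after link 2: o_2 = (1.0607, 2.4749, -2.3301)
after link 3: o_3 = (1.5910, 6.6794, -2.1292)

1.591 6.679 -2.129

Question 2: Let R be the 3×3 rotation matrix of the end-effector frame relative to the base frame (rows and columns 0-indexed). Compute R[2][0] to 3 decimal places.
-0.433

End-effector x-axis (col 0 of R) = (-0.4356,0.7891,-0.4330)
R[2][0] = -0.4330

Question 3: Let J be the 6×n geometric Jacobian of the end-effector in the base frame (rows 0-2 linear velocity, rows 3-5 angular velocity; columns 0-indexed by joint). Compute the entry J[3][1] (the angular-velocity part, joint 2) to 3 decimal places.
axis z_1 = (-0.7071,0.7071,0.0000); lever o_n−o_1 = (1.5910,6.6794,-4.1292)
cross product → J_v[:, 1] = (-2.9198,-2.9198,-5.8481)
J_ω[:, 1] = z_1
entry J[3][1] = -0.7071

-0.707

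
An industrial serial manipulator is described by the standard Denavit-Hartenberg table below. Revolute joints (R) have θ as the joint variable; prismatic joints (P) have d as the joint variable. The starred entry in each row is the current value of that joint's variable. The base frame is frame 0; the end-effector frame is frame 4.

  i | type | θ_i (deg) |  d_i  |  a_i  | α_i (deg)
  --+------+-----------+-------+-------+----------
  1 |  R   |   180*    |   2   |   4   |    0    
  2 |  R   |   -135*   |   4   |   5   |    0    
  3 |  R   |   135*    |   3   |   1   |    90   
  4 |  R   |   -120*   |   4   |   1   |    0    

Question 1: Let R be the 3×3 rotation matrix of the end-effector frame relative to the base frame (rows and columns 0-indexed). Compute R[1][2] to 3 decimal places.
1.000

End-effector z-axis (col 2 of R) = (0.0000,1.0000,0.0000)
R[1][2] = 1.0000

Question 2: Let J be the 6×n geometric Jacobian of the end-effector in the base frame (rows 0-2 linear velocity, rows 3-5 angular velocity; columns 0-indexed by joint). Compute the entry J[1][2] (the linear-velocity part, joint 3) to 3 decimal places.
-0.500

axis z_2 = (0.0000,0.0000,1.0000); lever o_n−o_2 = (-0.5000,4.0000,2.1340)
cross product → J_v[:, 2] = (-4.0000,-0.5000,0.0000)
J_ω[:, 2] = z_2
entry J[1][2] = -0.5000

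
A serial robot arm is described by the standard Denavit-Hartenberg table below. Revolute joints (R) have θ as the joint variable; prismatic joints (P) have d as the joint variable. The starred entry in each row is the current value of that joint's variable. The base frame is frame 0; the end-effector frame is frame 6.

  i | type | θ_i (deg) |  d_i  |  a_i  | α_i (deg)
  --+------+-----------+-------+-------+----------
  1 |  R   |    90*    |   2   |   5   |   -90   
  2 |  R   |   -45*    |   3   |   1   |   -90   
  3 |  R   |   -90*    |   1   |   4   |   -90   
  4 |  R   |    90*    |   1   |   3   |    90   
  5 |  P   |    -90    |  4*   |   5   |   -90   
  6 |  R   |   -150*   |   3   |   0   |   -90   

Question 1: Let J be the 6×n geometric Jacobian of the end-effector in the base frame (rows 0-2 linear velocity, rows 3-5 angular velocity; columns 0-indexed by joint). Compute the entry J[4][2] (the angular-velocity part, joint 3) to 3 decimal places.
0.707

axis z_2 = (-0.0000,0.7071,-0.7071); lever o_n−o_2 = (-8.0000,-6.3640,0.7071)
cross product → J_v[:, 2] = (-4.0000,5.6569,5.6569)
J_ω[:, 2] = z_2
entry J[4][2] = 0.7071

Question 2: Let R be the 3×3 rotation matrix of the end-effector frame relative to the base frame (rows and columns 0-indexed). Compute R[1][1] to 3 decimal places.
0.707

End-effector y-axis (col 1 of R) = (0.0000,0.7071,-0.7071)
R[1][1] = 0.7071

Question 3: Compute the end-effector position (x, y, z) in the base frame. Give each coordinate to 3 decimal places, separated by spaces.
after link 1: o_1 = (0.0000, 5.0000, 2.0000)
after link 2: o_2 = (-3.0000, 5.7071, 2.7071)
after link 3: o_3 = (-7.0000, 6.4142, 2.0000)
after link 4: o_4 = (-7.0000, 5.0000, 4.8284)
after link 5: o_5 = (-11.0000, 1.4645, 1.2929)
after link 6: o_6 = (-11.0000, -0.6569, 3.4142)

-11.000 -0.657 3.414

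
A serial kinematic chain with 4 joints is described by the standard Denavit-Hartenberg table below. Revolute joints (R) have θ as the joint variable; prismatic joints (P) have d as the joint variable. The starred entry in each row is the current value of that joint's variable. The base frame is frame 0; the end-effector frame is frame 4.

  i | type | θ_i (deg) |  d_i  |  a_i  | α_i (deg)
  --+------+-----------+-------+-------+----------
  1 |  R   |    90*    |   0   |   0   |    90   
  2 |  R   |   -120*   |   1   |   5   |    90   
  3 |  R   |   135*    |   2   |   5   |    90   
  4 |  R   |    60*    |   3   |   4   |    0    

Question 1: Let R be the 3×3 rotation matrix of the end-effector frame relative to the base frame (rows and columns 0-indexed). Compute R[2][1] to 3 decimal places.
-0.280

End-effector y-axis (col 1 of R) = (-0.6124,-0.7392,-0.2803)
R[2][1] = -0.2803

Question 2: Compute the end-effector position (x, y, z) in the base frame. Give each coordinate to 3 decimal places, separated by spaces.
8.071 -5.818 0.851

after link 1: o_1 = (0.0000, 0.0000, 0.0000)
after link 2: o_2 = (1.0000, -2.5000, -4.3301)
after link 3: o_3 = (4.5355, -2.4643, -0.2683)
after link 4: o_4 = (8.0711, -5.8178, 0.8514)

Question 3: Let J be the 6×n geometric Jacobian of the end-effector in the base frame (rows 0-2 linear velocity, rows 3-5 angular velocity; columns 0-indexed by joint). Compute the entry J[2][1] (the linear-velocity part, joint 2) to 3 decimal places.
axis z_1 = (1.0000,-0.0000,0.0000); lever o_n−o_1 = (8.0711,-5.8178,0.8514)
cross product → J_v[:, 1] = (0.0000,-0.8514,-5.8178)
J_ω[:, 1] = z_1
entry J[2][1] = -5.8178

-5.818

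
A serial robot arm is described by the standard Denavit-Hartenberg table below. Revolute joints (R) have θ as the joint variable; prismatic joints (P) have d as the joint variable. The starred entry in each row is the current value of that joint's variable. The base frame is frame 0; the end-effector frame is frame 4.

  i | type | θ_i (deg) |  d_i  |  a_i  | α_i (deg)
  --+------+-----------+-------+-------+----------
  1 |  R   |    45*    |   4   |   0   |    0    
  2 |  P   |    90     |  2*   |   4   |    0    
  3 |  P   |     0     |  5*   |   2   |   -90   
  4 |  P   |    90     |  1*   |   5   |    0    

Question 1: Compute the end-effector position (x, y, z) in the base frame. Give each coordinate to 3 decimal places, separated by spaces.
after link 1: o_1 = (0.0000, 0.0000, 4.0000)
after link 2: o_2 = (-2.8284, 2.8284, 6.0000)
after link 3: o_3 = (-4.2426, 4.2426, 11.0000)
after link 4: o_4 = (-4.9497, 3.5355, 6.0000)

-4.950 3.536 6.000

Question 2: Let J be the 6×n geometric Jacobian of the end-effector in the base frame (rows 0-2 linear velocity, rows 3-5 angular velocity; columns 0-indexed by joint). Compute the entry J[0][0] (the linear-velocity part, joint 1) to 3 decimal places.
-3.536

axis z_0 = ẑ; lever o_n−o_0 = (-4.9497,3.5355,6.0000)
cross product → J_v[:, 0] = (-3.5355,-4.9497,0.0000)
J_ω[:, 0] = z_0
entry J[0][0] = -3.5355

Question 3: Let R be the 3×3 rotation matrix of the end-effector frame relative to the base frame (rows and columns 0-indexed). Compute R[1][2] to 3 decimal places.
-0.707

End-effector z-axis (col 2 of R) = (-0.7071,-0.7071,0.0000)
R[1][2] = -0.7071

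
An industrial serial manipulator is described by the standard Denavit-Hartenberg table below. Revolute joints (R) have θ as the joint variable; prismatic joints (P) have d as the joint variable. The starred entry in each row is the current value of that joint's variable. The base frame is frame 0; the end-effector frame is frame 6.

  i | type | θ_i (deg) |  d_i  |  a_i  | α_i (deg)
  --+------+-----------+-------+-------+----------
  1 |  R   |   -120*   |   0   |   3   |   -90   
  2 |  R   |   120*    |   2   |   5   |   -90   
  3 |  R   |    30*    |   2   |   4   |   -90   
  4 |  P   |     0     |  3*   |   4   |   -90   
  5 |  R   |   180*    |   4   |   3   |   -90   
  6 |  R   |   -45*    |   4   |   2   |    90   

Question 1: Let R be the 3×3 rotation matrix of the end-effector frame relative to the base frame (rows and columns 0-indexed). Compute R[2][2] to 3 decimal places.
-0.884

End-effector z-axis (col 2 of R) = (-0.4593,-0.0884,-0.8839)
R[2][2] = -0.8839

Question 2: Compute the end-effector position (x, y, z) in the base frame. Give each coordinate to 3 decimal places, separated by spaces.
-6.898 -0.237 -5.695

after link 1: o_1 = (-1.5000, -2.5981, 0.0000)
after link 2: o_2 = (1.4821, -1.4330, -4.3301)
after link 3: o_3 = (1.4821, 2.5670, -6.3301)
after link 4: o_4 = (-2.0090, 5.7165, -8.0311)
after link 5: o_5 = (-3.0915, 0.8415, -7.7811)
after link 6: o_6 = (-6.8977, -0.2370, -5.6955)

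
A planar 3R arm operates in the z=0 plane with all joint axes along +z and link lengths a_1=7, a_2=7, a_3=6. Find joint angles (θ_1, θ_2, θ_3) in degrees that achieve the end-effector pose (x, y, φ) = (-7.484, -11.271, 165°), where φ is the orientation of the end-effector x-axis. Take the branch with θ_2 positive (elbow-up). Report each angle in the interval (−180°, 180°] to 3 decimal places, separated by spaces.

-119.998 44.994 -119.996

wrist centre = target − a_3·(cos φ, sin φ) = (-1.6884, -12.8239)
cos θ_2 = (167.3036−7²−7²)/(2·7·7) = 0.7072; θ_2 = 44.9941° (elbow-up)
β = atan2(-12.8239,-1.6884) = -97.5006°; ψ = atan2(4.9492,11.9503) = 22.4970°
θ_1 = β − ψ = -119.9977°
θ_3 = φ − θ_1 − θ_2 = -119.9964° (wrapped to (-180°,180°])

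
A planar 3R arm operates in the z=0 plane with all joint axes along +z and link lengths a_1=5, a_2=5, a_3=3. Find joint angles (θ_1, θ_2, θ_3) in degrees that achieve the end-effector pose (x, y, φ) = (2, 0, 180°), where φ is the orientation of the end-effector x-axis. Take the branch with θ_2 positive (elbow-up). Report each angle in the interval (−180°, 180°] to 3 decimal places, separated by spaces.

-60.000 120.000 120.000

wrist centre = target − a_3·(cos φ, sin φ) = (5.0000, -0.0000)
cos θ_2 = (25.0000−5²−5²)/(2·5·5) = -0.5000; θ_2 = 120.0000° (elbow-up)
β = atan2(-0.0000,5.0000) = -0.0000°; ψ = atan2(4.3301,2.5000) = 60.0000°
θ_1 = β − ψ = -60.0000°
θ_3 = φ − θ_1 − θ_2 = 120.0000° (wrapped to (-180°,180°])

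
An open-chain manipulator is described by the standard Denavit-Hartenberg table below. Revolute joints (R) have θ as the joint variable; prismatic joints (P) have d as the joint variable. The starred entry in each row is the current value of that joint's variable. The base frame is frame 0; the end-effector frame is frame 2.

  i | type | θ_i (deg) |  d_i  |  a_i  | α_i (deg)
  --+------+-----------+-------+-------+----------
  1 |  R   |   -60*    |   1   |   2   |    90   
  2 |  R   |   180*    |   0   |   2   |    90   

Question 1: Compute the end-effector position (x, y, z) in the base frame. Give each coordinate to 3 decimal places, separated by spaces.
after link 1: o_1 = (1.0000, -1.7321, 1.0000)
after link 2: o_2 = (0.0000, 0.0000, 1.0000)

0.000 0.000 1.000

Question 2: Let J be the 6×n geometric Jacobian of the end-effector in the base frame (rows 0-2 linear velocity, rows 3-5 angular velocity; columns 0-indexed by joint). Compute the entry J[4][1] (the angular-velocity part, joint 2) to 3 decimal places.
-0.500

axis z_1 = (-0.8660,-0.5000,0.0000); lever o_n−o_1 = (-1.0000,1.7321,0.0000)
cross product → J_v[:, 1] = (-0.0000,0.0000,-2.0000)
J_ω[:, 1] = z_1
entry J[4][1] = -0.5000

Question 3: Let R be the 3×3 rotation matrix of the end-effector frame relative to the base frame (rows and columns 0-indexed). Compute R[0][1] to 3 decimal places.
-0.866

End-effector y-axis (col 1 of R) = (-0.8660,-0.5000,0.0000)
R[0][1] = -0.8660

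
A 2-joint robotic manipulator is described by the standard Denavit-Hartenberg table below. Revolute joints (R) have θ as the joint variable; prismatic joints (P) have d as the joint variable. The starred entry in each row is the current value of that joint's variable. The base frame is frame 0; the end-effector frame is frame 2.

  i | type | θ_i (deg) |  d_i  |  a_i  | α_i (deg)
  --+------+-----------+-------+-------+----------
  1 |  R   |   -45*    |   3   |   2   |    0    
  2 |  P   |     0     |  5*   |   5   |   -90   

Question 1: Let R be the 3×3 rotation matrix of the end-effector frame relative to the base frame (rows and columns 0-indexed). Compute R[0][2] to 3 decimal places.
End-effector z-axis (col 2 of R) = (0.7071,0.7071,0.0000)
R[0][2] = 0.7071

0.707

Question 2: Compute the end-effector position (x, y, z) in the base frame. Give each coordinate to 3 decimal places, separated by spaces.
after link 1: o_1 = (1.4142, -1.4142, 3.0000)
after link 2: o_2 = (4.9497, -4.9497, 8.0000)

4.950 -4.950 8.000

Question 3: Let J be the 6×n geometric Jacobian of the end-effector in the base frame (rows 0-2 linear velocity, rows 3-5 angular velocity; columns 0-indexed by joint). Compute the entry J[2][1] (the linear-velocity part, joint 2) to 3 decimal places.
1.000

prismatic axis z_1 = (0.0000,0.0000,1.0000)
J_v[:, 1] = z_1; J_ω[:, 1] = (0,0,0)
entry J[2][1] = 1.0000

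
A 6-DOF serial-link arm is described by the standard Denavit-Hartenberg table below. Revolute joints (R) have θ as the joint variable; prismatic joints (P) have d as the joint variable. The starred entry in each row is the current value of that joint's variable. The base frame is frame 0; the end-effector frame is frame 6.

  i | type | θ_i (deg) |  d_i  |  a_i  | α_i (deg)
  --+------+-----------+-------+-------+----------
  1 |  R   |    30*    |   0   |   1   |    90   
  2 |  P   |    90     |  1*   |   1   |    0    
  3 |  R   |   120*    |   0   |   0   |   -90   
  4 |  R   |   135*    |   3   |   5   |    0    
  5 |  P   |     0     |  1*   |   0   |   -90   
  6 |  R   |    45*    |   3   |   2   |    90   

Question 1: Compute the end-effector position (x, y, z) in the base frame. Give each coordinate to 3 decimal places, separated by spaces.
after link 1: o_1 = (0.8660, 0.5000, 0.0000)
after link 2: o_2 = (1.3660, -0.3660, 1.0000)
after link 3: o_3 = (1.3660, -0.3660, 1.0000)
after link 4: o_4 = (3.5489, 4.9768, 0.1697)
after link 5: o_5 = (3.9820, 5.2268, -0.6963)
after link 6: o_6 = (6.2712, 5.2537, 2.0891)

6.271 5.254 2.089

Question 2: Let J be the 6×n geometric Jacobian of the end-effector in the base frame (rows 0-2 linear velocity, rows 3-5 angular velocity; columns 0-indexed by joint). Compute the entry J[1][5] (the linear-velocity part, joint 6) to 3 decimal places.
axis z_5 = (0.8839,-0.3062,0.3536); lever o_n−o_5 = (2.2893,0.0269,2.7854)
cross product → J_v[:, 5] = (-0.8624,-1.6526,0.7247)
J_ω[:, 5] = z_5
entry J[1][5] = -1.6526

-1.653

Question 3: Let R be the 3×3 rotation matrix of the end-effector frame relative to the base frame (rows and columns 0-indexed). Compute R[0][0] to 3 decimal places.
End-effector x-axis (col 0 of R) = (-0.1812,0.4727,0.8624)
R[0][0] = -0.1812

-0.181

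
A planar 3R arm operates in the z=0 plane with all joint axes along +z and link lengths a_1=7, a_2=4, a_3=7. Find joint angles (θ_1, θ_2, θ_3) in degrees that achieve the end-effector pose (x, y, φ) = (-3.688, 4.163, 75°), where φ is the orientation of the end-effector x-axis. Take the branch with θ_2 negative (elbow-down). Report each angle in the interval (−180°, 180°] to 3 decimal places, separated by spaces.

wrist centre = target − a_3·(cos φ, sin φ) = (-5.4997, -2.5985)
cos θ_2 = (36.9992−7²−4²)/(2·7·4) = -0.5000; θ_2 = -120.0010° (elbow-down)
β = atan2(-2.5985,-5.4997) = -154.7105°; ψ = atan2(-3.4641,4.9999) = -34.7151°
θ_1 = β − ψ = -119.9954°
θ_3 = φ − θ_1 − θ_2 = -45.0036° (wrapped to (-180°,180°])

-119.995 -120.001 -45.004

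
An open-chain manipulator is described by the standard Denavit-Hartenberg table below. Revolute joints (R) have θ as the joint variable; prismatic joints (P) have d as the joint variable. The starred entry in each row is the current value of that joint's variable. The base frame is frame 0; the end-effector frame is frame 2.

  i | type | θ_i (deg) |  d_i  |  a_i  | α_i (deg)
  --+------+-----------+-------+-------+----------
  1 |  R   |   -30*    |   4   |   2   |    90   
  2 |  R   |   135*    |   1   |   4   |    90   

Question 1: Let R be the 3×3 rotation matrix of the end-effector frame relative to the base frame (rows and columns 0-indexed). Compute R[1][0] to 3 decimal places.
0.354

End-effector x-axis (col 0 of R) = (-0.6124,0.3536,0.7071)
R[1][0] = 0.3536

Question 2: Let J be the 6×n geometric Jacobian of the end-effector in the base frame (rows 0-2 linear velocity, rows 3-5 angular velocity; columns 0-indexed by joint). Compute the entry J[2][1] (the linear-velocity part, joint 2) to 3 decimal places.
axis z_1 = (-0.5000,-0.8660,0.0000); lever o_n−o_1 = (-2.9495,0.5482,2.8284)
cross product → J_v[:, 1] = (-2.4495,1.4142,-2.8284)
J_ω[:, 1] = z_1
entry J[2][1] = -2.8284

-2.828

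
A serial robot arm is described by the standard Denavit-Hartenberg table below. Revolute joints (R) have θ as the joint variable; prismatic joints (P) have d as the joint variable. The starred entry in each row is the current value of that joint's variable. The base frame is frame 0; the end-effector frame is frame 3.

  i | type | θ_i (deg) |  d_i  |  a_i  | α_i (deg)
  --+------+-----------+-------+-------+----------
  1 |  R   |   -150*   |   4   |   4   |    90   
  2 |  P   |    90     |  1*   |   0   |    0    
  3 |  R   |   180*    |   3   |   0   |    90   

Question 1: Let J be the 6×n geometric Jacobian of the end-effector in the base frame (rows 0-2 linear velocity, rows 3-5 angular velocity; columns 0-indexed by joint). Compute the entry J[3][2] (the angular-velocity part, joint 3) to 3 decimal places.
axis z_2 = (-0.5000,0.8660,0.0000); lever o_n−o_2 = (-1.5000,2.5981,0.0000)
cross product → J_v[:, 2] = (-0.0000,-0.0000,0.0000)
J_ω[:, 2] = z_2
entry J[3][2] = -0.5000

-0.500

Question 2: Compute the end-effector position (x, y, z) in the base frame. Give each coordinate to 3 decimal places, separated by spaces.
-5.464 1.464 4.000

after link 1: o_1 = (-3.4641, -2.0000, 4.0000)
after link 2: o_2 = (-3.9641, -1.1340, 4.0000)
after link 3: o_3 = (-5.4641, 1.4641, 4.0000)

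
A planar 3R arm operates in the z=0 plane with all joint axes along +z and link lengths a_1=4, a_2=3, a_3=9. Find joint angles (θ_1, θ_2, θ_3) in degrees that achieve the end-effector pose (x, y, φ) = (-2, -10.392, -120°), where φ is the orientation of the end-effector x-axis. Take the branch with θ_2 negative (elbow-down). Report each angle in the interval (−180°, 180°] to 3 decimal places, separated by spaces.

wrist centre = target − a_3·(cos φ, sin φ) = (2.5000, -2.5978)
cos θ_2 = (12.9984−4²−3²)/(2·4·3) = -0.5001; θ_2 = -120.0044° (elbow-down)
β = atan2(-2.5978,2.5000) = -46.0988°; ψ = atan2(-2.5980,2.4998) = -46.1031°
θ_1 = β − ψ = 0.0044°
θ_3 = φ − θ_1 − θ_2 = -0.0000° (wrapped to (-180°,180°])

0.004 -120.004 -0.000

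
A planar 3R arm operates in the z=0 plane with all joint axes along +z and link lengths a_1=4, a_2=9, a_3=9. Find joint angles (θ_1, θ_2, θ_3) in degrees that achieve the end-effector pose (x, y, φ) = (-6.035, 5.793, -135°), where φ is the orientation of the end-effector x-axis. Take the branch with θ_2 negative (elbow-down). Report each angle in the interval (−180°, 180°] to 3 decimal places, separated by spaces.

120.011 -45.013 150.002

wrist centre = target − a_3·(cos φ, sin φ) = (0.3290, 12.1570)
cos θ_2 = (147.8999−4²−9²)/(2·4·9) = 0.7069; θ_2 = -45.0132° (elbow-down)
β = atan2(12.1570,0.3290) = 88.4500°; ψ = atan2(-6.3654,10.3625) = -31.5614°
θ_1 = β − ψ = 120.0114°
θ_3 = φ − θ_1 − θ_2 = 150.0018° (wrapped to (-180°,180°])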